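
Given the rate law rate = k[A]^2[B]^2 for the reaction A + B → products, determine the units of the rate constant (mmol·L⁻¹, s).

(mmol·L⁻¹)⁻³·s⁻¹

Step 1: Overall order = 2 + 2 = 4.
Step 2: rate has units mmol·L⁻¹·s⁻¹; [A]^2[B]^2 has units (mmol·L⁻¹)^4.
Step 3: k = rate/([A]^2[B]^2), so units of k = (mmol·L⁻¹)^(1-4)·s⁻¹ = (mmol·L⁻¹)⁻³·s⁻¹.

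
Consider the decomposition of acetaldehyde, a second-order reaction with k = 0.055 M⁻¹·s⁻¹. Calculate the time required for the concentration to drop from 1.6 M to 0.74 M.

13.21 s

Step 1: For second-order: t = (1/[CH₃CHO] - 1/[CH₃CHO]₀)/k
Step 2: t = (1/0.74 - 1/1.6)/0.055
Step 3: t = (1.351 - 0.625)/0.055
Step 4: t = 0.7264/0.055 = 13.21 s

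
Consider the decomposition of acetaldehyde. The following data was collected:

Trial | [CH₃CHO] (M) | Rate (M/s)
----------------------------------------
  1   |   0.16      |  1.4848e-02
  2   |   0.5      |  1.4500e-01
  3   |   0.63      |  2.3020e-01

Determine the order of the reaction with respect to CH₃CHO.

second order (2)

Step 1: Compare trials to find order n where rate₂/rate₁ = ([CH₃CHO]₂/[CH₃CHO]₁)^n
Step 2: rate₂/rate₁ = 1.4500e-01/1.4848e-02 = 9.766
Step 3: [CH₃CHO]₂/[CH₃CHO]₁ = 0.5/0.16 = 3.125
Step 4: n = ln(9.766)/ln(3.125) = 2.00 ≈ 2
Step 5: The reaction is second order in CH₃CHO.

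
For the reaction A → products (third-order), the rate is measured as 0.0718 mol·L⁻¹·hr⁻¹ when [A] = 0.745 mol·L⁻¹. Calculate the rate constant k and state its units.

0.1736 (mol·L⁻¹)⁻²·hr⁻¹

Step 1: rate = k[A]^3, so k = rate / [A]^3.
Step 2: k = 0.0718 / (0.745)^3 = 0.0718 / 0.4135.
Step 3: k = 0.1736 (mol·L⁻¹)⁻²·hr⁻¹.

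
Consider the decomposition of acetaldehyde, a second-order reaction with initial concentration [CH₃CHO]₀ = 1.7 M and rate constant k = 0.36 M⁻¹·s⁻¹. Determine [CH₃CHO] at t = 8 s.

0.2883 M

Step 1: For a second-order reaction: 1/[CH₃CHO] = 1/[CH₃CHO]₀ + kt
Step 2: 1/[CH₃CHO] = 1/1.7 + 0.36 × 8
Step 3: 1/[CH₃CHO] = 0.5882 + 2.88 = 3.468
Step 4: [CH₃CHO] = 1/3.468 = 0.2883 M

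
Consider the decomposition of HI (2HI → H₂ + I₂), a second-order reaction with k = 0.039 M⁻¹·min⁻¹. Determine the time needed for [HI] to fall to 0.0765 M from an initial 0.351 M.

262.1 min

Step 1: For second-order: t = (1/[HI] - 1/[HI]₀)/k
Step 2: t = (1/0.0765 - 1/0.351)/0.039
Step 3: t = (13.07 - 2.849)/0.039
Step 4: t = 10.22/0.039 = 262.1 min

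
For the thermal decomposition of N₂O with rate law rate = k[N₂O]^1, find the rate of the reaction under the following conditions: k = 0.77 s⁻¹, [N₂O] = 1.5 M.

1.155 M/s

Step 1: Identify the rate law: rate = k[N₂O]^1
Step 2: Substitute values: rate = 0.77 × (1.5)^1
Step 3: Calculate: rate = 0.77 × 1.5 = 1.155 M/s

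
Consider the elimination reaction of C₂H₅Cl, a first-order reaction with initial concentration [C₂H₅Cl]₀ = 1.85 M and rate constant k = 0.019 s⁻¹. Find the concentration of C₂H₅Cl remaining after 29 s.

1.066 M

Step 1: For a first-order reaction: [C₂H₅Cl] = [C₂H₅Cl]₀ × e^(-kt)
Step 2: [C₂H₅Cl] = 1.85 × e^(-0.019 × 29)
Step 3: [C₂H₅Cl] = 1.85 × e^(-0.551)
Step 4: [C₂H₅Cl] = 1.85 × 0.576373 = 1.066 M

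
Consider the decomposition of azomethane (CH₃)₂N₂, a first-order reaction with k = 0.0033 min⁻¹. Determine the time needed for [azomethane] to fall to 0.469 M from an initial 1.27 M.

301.9 min

Step 1: For first-order: t = ln([azomethane]₀/[azomethane])/k
Step 2: t = ln(1.27/0.469)/0.0033
Step 3: t = ln(2.708)/0.0033
Step 4: t = 0.9962/0.0033 = 301.9 min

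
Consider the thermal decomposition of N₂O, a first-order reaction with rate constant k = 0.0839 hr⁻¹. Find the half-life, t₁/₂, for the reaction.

8.262 hr

Step 1: For a first-order reaction, t₁/₂ = ln(2)/k
Step 2: t₁/₂ = ln(2)/0.0839
Step 3: t₁/₂ = 0.6931/0.0839 = 8.262 hr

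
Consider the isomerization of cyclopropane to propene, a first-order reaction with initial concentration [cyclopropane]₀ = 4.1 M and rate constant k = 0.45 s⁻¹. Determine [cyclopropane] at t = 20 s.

0.000506 M

Step 1: For a first-order reaction: [cyclopropane] = [cyclopropane]₀ × e^(-kt)
Step 2: [cyclopropane] = 4.1 × e^(-0.45 × 20)
Step 3: [cyclopropane] = 4.1 × e^(-9)
Step 4: [cyclopropane] = 4.1 × 0.00012341 = 0.000506 M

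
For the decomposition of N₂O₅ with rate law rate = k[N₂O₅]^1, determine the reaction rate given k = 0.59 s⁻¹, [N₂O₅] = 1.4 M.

0.826 M/s

Step 1: Identify the rate law: rate = k[N₂O₅]^1
Step 2: Substitute values: rate = 0.59 × (1.4)^1
Step 3: Calculate: rate = 0.59 × 1.4 = 0.826 M/s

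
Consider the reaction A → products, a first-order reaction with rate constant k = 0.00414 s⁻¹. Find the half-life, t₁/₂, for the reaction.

167.4 s

Step 1: For a first-order reaction, t₁/₂ = ln(2)/k
Step 2: t₁/₂ = ln(2)/0.00414
Step 3: t₁/₂ = 0.6931/0.00414 = 167.4 s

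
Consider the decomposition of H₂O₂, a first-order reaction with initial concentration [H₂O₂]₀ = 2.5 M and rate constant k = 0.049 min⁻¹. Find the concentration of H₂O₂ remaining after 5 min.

1.957 M

Step 1: For a first-order reaction: [H₂O₂] = [H₂O₂]₀ × e^(-kt)
Step 2: [H₂O₂] = 2.5 × e^(-0.049 × 5)
Step 3: [H₂O₂] = 2.5 × e^(-0.245)
Step 4: [H₂O₂] = 2.5 × 0.782705 = 1.957 M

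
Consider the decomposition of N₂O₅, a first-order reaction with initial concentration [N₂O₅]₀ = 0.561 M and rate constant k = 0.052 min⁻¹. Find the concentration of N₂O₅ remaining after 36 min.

0.08629 M

Step 1: For a first-order reaction: [N₂O₅] = [N₂O₅]₀ × e^(-kt)
Step 2: [N₂O₅] = 0.561 × e^(-0.052 × 36)
Step 3: [N₂O₅] = 0.561 × e^(-1.872)
Step 4: [N₂O₅] = 0.561 × 0.153816 = 0.08629 M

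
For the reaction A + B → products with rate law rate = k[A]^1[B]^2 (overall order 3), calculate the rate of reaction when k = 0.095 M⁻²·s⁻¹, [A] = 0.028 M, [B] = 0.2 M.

0.0001064 M/s

Step 1: The rate law is rate = k[A]^1[B]^2, overall order = 1+2 = 3
Step 2: Substitute values: rate = 0.095 × (0.028)^1 × (0.2)^2
Step 3: rate = 0.095 × 0.028 × 0.04 = 0.0001064 M/s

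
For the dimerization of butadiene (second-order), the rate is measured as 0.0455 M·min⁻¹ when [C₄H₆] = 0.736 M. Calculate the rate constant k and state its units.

0.084 M⁻¹·min⁻¹

Step 1: rate = k[C₄H₆]^2, so k = rate / [C₄H₆]^2.
Step 2: k = 0.0455 / (0.736)^2 = 0.0455 / 0.5417.
Step 3: k = 0.084 M⁻¹·min⁻¹.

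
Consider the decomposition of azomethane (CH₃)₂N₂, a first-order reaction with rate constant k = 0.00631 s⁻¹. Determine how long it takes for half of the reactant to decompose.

109.8 s

Step 1: For a first-order reaction, t₁/₂ = ln(2)/k
Step 2: t₁/₂ = ln(2)/0.00631
Step 3: t₁/₂ = 0.6931/0.00631 = 109.8 s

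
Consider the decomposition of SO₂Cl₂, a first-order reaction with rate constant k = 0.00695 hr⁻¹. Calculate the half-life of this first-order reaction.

99.73 hr

Step 1: For a first-order reaction, t₁/₂ = ln(2)/k
Step 2: t₁/₂ = ln(2)/0.00695
Step 3: t₁/₂ = 0.6931/0.00695 = 99.73 hr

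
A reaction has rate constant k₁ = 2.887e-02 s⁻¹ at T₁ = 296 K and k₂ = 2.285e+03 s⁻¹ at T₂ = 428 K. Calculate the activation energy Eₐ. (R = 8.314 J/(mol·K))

90.0 kJ/mol

Step 1: Use the two-temperature Arrhenius form: ln(k₂/k₁) = -Eₐ/R × (1/T₂ - 1/T₁)
Step 2: ln(k₂/k₁) = ln(2.285e+03/2.887e-02) = ln(79147.9) = 11.2791
Step 3: 1/T₂ - 1/T₁ = 1/428 - 1/296 = -1.041930e-03 K⁻¹
Step 4: Eₐ = -R × ln(k₂/k₁) / (1/T₂ - 1/T₁) = -8.314 × 11.2791 / -1.041930e-03
Step 5: Eₐ = 9.0001e+04 J/mol = 90.0 kJ/mol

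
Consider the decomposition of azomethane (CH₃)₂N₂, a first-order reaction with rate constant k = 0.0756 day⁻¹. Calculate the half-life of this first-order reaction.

9.169 day

Step 1: For a first-order reaction, t₁/₂ = ln(2)/k
Step 2: t₁/₂ = ln(2)/0.0756
Step 3: t₁/₂ = 0.6931/0.0756 = 9.169 day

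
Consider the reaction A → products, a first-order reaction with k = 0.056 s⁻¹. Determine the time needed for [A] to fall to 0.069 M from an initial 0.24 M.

22.26 s

Step 1: For first-order: t = ln([A]₀/[A])/k
Step 2: t = ln(0.24/0.069)/0.056
Step 3: t = ln(3.478)/0.056
Step 4: t = 1.247/0.056 = 22.26 s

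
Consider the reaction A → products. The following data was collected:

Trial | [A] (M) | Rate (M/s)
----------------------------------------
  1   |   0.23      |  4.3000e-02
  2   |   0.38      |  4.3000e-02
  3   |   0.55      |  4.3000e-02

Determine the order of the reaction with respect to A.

zeroth order (0)

Step 1: Compare trials - when concentration changes, rate stays constant.
Step 2: rate₂/rate₁ = 4.3000e-02/4.3000e-02 = 1
Step 3: [A]₂/[A]₁ = 0.38/0.23 = 1.652
Step 4: Since rate ratio ≈ (conc ratio)^0, the reaction is zeroth order.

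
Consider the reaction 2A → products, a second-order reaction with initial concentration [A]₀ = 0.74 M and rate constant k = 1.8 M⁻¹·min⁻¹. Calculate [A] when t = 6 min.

0.0823 M

Step 1: For a second-order reaction: 1/[A] = 1/[A]₀ + kt
Step 2: 1/[A] = 1/0.74 + 1.8 × 6
Step 3: 1/[A] = 1.351 + 10.8 = 12.15
Step 4: [A] = 1/12.15 = 0.0823 M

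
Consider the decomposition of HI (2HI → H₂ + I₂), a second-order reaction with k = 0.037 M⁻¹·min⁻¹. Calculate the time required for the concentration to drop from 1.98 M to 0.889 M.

16.75 min

Step 1: For second-order: t = (1/[HI] - 1/[HI]₀)/k
Step 2: t = (1/0.889 - 1/1.98)/0.037
Step 3: t = (1.125 - 0.5051)/0.037
Step 4: t = 0.6198/0.037 = 16.75 min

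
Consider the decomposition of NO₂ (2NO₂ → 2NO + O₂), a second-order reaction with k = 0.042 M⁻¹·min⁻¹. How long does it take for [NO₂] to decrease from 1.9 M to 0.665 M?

23.27 min

Step 1: For second-order: t = (1/[NO₂] - 1/[NO₂]₀)/k
Step 2: t = (1/0.665 - 1/1.9)/0.042
Step 3: t = (1.504 - 0.5263)/0.042
Step 4: t = 0.9774/0.042 = 23.27 min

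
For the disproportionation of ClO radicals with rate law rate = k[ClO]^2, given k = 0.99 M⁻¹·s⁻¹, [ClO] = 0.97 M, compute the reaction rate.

0.9315 M/s

Step 1: Identify the rate law: rate = k[ClO]^2
Step 2: Substitute values: rate = 0.99 × (0.97)^2
Step 3: Calculate: rate = 0.99 × 0.9409 = 0.931491 M/s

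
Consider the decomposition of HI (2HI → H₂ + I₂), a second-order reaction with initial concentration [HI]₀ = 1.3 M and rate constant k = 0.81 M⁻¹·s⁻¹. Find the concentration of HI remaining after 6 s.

0.1776 M

Step 1: For a second-order reaction: 1/[HI] = 1/[HI]₀ + kt
Step 2: 1/[HI] = 1/1.3 + 0.81 × 6
Step 3: 1/[HI] = 0.7692 + 4.86 = 5.629
Step 4: [HI] = 1/5.629 = 0.1776 M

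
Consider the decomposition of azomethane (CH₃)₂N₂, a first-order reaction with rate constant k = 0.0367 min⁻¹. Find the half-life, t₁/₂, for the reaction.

18.89 min

Step 1: For a first-order reaction, t₁/₂ = ln(2)/k
Step 2: t₁/₂ = ln(2)/0.0367
Step 3: t₁/₂ = 0.6931/0.0367 = 18.89 min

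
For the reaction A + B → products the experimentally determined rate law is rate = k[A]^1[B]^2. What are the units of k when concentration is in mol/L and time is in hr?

(mol/L)⁻²·hr⁻¹

Step 1: Overall order = 1 + 2 = 3.
Step 2: rate has units mol/L·hr⁻¹; [A]^1[B]^2 has units (mol/L)^3.
Step 3: k = rate/([A]^1[B]^2), so units of k = (mol/L)^(1-3)·hr⁻¹ = (mol/L)⁻²·hr⁻¹.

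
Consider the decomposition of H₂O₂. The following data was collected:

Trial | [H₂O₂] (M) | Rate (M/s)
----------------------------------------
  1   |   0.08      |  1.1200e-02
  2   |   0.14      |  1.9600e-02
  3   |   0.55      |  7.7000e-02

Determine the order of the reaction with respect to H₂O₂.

first order (1)

Step 1: Compare trials to find order n where rate₂/rate₁ = ([H₂O₂]₂/[H₂O₂]₁)^n
Step 2: rate₂/rate₁ = 1.9600e-02/1.1200e-02 = 1.75
Step 3: [H₂O₂]₂/[H₂O₂]₁ = 0.14/0.08 = 1.75
Step 4: n = ln(1.75)/ln(1.75) = 1.00 ≈ 1
Step 5: The reaction is first order in H₂O₂.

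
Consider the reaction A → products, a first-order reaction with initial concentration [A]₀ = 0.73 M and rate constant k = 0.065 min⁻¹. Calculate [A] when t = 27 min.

0.1262 M

Step 1: For a first-order reaction: [A] = [A]₀ × e^(-kt)
Step 2: [A] = 0.73 × e^(-0.065 × 27)
Step 3: [A] = 0.73 × e^(-1.755)
Step 4: [A] = 0.73 × 0.172907 = 0.1262 M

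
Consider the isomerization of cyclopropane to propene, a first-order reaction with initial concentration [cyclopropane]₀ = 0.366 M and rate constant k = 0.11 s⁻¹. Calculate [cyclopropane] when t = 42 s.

0.003606 M

Step 1: For a first-order reaction: [cyclopropane] = [cyclopropane]₀ × e^(-kt)
Step 2: [cyclopropane] = 0.366 × e^(-0.11 × 42)
Step 3: [cyclopropane] = 0.366 × e^(-4.62)
Step 4: [cyclopropane] = 0.366 × 0.0098528 = 0.003606 M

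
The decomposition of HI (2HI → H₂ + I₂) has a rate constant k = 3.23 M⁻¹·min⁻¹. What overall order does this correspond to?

second order (2)

Step 1: The units of k for an nth-order reaction are (concentration)^(1-n)·(time)⁻¹.
Step 2: Here k has units M⁻¹·min⁻¹, so the concentration exponent is -1.
Step 3: 1 - n = -1 ⇒ n = 2. The reaction is second order.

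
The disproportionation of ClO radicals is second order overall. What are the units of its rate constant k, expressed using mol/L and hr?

(mol/L)⁻¹·hr⁻¹

Step 1: For overall order n, rate = k × (concentration)^n.
Step 2: Rate has units mol/L·hr⁻¹; concentration term has units (mol/L)^2.
Step 3: k = rate / (concentration)^n, so units of k = (mol/L)^(1-2)·hr⁻¹ = (mol/L)⁻¹·hr⁻¹.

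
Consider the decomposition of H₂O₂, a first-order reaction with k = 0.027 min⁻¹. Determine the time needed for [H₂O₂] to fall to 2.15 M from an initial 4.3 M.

25.67 min

Step 1: For first-order: t = ln([H₂O₂]₀/[H₂O₂])/k
Step 2: t = ln(4.3/2.15)/0.027
Step 3: t = ln(2)/0.027
Step 4: t = 0.6931/0.027 = 25.67 min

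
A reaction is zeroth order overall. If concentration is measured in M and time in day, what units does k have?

M·day⁻¹

Step 1: For overall order n, rate = k × (concentration)^n.
Step 2: Rate has units M·day⁻¹; concentration term has units M^0.
Step 3: k = rate / (concentration)^n, so units of k = M^(1-0)·day⁻¹ = M·day⁻¹.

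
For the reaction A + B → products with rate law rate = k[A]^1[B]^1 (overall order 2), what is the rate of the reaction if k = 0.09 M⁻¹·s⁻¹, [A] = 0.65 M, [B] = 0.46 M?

0.02691 M/s

Step 1: The rate law is rate = k[A]^1[B]^1, overall order = 1+1 = 2
Step 2: Substitute values: rate = 0.09 × (0.65)^1 × (0.46)^1
Step 3: rate = 0.09 × 0.65 × 0.46 = 0.02691 M/s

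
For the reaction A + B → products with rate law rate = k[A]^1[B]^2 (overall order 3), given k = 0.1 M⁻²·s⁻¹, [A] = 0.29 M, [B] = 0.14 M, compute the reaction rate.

0.0005684 M/s

Step 1: The rate law is rate = k[A]^1[B]^2, overall order = 1+2 = 3
Step 2: Substitute values: rate = 0.1 × (0.29)^1 × (0.14)^2
Step 3: rate = 0.1 × 0.29 × 0.0196 = 0.0005684 M/s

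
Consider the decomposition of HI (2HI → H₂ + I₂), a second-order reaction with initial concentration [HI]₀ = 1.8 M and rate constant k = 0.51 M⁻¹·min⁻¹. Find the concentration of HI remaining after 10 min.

0.1768 M

Step 1: For a second-order reaction: 1/[HI] = 1/[HI]₀ + kt
Step 2: 1/[HI] = 1/1.8 + 0.51 × 10
Step 3: 1/[HI] = 0.5556 + 5.1 = 5.656
Step 4: [HI] = 1/5.656 = 0.1768 M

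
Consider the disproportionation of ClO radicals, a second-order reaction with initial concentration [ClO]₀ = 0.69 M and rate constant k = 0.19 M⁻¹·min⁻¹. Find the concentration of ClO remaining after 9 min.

0.3165 M

Step 1: For a second-order reaction: 1/[ClO] = 1/[ClO]₀ + kt
Step 2: 1/[ClO] = 1/0.69 + 0.19 × 9
Step 3: 1/[ClO] = 1.449 + 1.71 = 3.159
Step 4: [ClO] = 1/3.159 = 0.3165 M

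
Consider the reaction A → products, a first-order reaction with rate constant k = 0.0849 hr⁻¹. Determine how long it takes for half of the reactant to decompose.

8.164 hr

Step 1: For a first-order reaction, t₁/₂ = ln(2)/k
Step 2: t₁/₂ = ln(2)/0.0849
Step 3: t₁/₂ = 0.6931/0.0849 = 8.164 hr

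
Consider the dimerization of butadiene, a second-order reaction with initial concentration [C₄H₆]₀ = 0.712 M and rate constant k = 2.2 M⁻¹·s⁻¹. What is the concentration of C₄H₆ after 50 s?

0.008976 M

Step 1: For a second-order reaction: 1/[C₄H₆] = 1/[C₄H₆]₀ + kt
Step 2: 1/[C₄H₆] = 1/0.712 + 2.2 × 50
Step 3: 1/[C₄H₆] = 1.404 + 110 = 111.4
Step 4: [C₄H₆] = 1/111.4 = 0.008976 M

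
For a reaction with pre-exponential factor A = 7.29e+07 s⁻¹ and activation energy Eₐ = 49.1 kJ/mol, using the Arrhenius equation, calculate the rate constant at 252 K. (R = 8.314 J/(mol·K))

4.84e-03 s⁻¹

Step 1: Use the Arrhenius equation: k = A × exp(-Eₐ/RT)
Step 2: Convert Eₐ to J/mol: 49.1 kJ/mol = 49100 J/mol
Step 3: Calculate the exponent: -Eₐ/(RT) = -49100/(8.314 × 252) = -23.43532
Step 4: k = 7.29e+07 × exp(-23.43532)
Step 5: k = 7.29e+07 × 6.64003e-11 = 4.8406e-03 s⁻¹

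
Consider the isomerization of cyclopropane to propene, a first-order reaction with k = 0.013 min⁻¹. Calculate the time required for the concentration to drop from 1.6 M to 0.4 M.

106.6 min

Step 1: For first-order: t = ln([cyclopropane]₀/[cyclopropane])/k
Step 2: t = ln(1.6/0.4)/0.013
Step 3: t = ln(4)/0.013
Step 4: t = 1.386/0.013 = 106.6 min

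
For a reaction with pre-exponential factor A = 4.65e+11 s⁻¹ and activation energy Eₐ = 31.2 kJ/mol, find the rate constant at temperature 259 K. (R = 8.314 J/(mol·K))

2.37e+05 s⁻¹

Step 1: Use the Arrhenius equation: k = A × exp(-Eₐ/RT)
Step 2: Convert Eₐ to J/mol: 31.2 kJ/mol = 31200 J/mol
Step 3: Calculate the exponent: -Eₐ/(RT) = -31200/(8.314 × 259) = -14.48921
Step 4: k = 4.65e+11 × exp(-14.48921)
Step 5: k = 4.65e+11 × 5.09819e-07 = 2.3707e+05 s⁻¹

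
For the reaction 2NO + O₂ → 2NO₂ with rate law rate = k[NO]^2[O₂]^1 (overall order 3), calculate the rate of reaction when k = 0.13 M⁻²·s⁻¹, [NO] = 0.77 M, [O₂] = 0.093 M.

0.007168 M/s

Step 1: The rate law is rate = k[NO]^2[O₂]^1, overall order = 2+1 = 3
Step 2: Substitute values: rate = 0.13 × (0.77)^2 × (0.093)^1
Step 3: rate = 0.13 × 0.5929 × 0.093 = 0.00716816 M/s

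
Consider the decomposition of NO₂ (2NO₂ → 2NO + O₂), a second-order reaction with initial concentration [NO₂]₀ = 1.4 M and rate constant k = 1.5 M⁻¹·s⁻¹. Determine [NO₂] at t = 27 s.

0.02426 M

Step 1: For a second-order reaction: 1/[NO₂] = 1/[NO₂]₀ + kt
Step 2: 1/[NO₂] = 1/1.4 + 1.5 × 27
Step 3: 1/[NO₂] = 0.7143 + 40.5 = 41.21
Step 4: [NO₂] = 1/41.21 = 0.02426 M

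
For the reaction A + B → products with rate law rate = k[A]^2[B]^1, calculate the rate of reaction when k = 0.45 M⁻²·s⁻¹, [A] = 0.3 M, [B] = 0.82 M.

0.03321 M/s

Step 1: The rate law is rate = k[A]^2[B]^1
Step 2: Substitute: rate = 0.45 × (0.3)^2 × (0.82)^1
Step 3: rate = 0.45 × 0.09 × 0.82 = 0.03321 M/s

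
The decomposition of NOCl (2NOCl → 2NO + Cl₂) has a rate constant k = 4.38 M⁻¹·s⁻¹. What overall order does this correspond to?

second order (2)

Step 1: The units of k for an nth-order reaction are (concentration)^(1-n)·(time)⁻¹.
Step 2: Here k has units M⁻¹·s⁻¹, so the concentration exponent is -1.
Step 3: 1 - n = -1 ⇒ n = 2. The reaction is second order.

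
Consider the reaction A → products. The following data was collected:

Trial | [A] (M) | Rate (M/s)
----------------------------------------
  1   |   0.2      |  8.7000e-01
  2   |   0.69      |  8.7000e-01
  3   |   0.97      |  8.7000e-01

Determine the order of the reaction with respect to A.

zeroth order (0)

Step 1: Compare trials - when concentration changes, rate stays constant.
Step 2: rate₂/rate₁ = 8.7000e-01/8.7000e-01 = 1
Step 3: [A]₂/[A]₁ = 0.69/0.2 = 3.45
Step 4: Since rate ratio ≈ (conc ratio)^0, the reaction is zeroth order.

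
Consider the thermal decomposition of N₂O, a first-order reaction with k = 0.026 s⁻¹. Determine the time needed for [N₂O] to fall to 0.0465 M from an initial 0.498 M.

91.2 s

Step 1: For first-order: t = ln([N₂O]₀/[N₂O])/k
Step 2: t = ln(0.498/0.0465)/0.026
Step 3: t = ln(10.71)/0.026
Step 4: t = 2.371/0.026 = 91.2 s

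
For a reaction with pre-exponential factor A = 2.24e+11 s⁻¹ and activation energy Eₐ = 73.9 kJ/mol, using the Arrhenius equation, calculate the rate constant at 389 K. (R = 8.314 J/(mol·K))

2.67e+01 s⁻¹

Step 1: Use the Arrhenius equation: k = A × exp(-Eₐ/RT)
Step 2: Convert Eₐ to J/mol: 73.9 kJ/mol = 73900 J/mol
Step 3: Calculate the exponent: -Eₐ/(RT) = -73900/(8.314 × 389) = -22.84993
Step 4: k = 2.24e+11 × exp(-22.84993)
Step 5: k = 2.24e+11 × 1.19234e-10 = 2.6708e+01 s⁻¹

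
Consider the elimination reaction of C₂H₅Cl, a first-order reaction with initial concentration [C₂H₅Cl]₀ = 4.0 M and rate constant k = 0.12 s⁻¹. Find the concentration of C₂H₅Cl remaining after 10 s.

1.205 M

Step 1: For a first-order reaction: [C₂H₅Cl] = [C₂H₅Cl]₀ × e^(-kt)
Step 2: [C₂H₅Cl] = 4.0 × e^(-0.12 × 10)
Step 3: [C₂H₅Cl] = 4.0 × e^(-1.2)
Step 4: [C₂H₅Cl] = 4.0 × 0.301194 = 1.205 M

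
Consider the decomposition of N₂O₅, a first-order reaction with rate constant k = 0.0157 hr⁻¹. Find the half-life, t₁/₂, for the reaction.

44.15 hr

Step 1: For a first-order reaction, t₁/₂ = ln(2)/k
Step 2: t₁/₂ = ln(2)/0.0157
Step 3: t₁/₂ = 0.6931/0.0157 = 44.15 hr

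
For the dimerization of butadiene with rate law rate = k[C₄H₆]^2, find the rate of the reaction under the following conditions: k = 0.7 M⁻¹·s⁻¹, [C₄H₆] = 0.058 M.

0.002355 M/s

Step 1: Identify the rate law: rate = k[C₄H₆]^2
Step 2: Substitute values: rate = 0.7 × (0.058)^2
Step 3: Calculate: rate = 0.7 × 0.003364 = 0.0023548 M/s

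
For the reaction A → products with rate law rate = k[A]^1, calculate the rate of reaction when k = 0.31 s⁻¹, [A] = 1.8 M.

0.558 M/s

Step 1: Identify the rate law: rate = k[A]^1
Step 2: Substitute values: rate = 0.31 × (1.8)^1
Step 3: Calculate: rate = 0.31 × 1.8 = 0.558 M/s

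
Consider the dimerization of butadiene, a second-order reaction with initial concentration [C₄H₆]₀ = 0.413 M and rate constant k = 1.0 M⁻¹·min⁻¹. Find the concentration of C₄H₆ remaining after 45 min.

0.02109 M

Step 1: For a second-order reaction: 1/[C₄H₆] = 1/[C₄H₆]₀ + kt
Step 2: 1/[C₄H₆] = 1/0.413 + 1.0 × 45
Step 3: 1/[C₄H₆] = 2.421 + 45 = 47.42
Step 4: [C₄H₆] = 1/47.42 = 0.02109 M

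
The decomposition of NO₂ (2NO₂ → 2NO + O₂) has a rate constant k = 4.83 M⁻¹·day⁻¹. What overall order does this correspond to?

second order (2)

Step 1: The units of k for an nth-order reaction are (concentration)^(1-n)·(time)⁻¹.
Step 2: Here k has units M⁻¹·day⁻¹, so the concentration exponent is -1.
Step 3: 1 - n = -1 ⇒ n = 2. The reaction is second order.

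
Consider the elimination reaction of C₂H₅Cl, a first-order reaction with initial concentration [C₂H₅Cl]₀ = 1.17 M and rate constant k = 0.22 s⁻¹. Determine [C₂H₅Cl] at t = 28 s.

0.002471 M

Step 1: For a first-order reaction: [C₂H₅Cl] = [C₂H₅Cl]₀ × e^(-kt)
Step 2: [C₂H₅Cl] = 1.17 × e^(-0.22 × 28)
Step 3: [C₂H₅Cl] = 1.17 × e^(-6.16)
Step 4: [C₂H₅Cl] = 1.17 × 0.00211225 = 0.002471 M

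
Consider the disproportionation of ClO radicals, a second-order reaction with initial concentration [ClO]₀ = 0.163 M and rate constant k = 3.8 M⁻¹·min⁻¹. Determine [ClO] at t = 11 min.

0.02086 M

Step 1: For a second-order reaction: 1/[ClO] = 1/[ClO]₀ + kt
Step 2: 1/[ClO] = 1/0.163 + 3.8 × 11
Step 3: 1/[ClO] = 6.135 + 41.8 = 47.93
Step 4: [ClO] = 1/47.93 = 0.02086 M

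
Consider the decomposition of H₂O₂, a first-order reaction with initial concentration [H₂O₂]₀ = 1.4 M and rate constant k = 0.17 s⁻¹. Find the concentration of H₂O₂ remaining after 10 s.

0.2558 M

Step 1: For a first-order reaction: [H₂O₂] = [H₂O₂]₀ × e^(-kt)
Step 2: [H₂O₂] = 1.4 × e^(-0.17 × 10)
Step 3: [H₂O₂] = 1.4 × e^(-1.7)
Step 4: [H₂O₂] = 1.4 × 0.182684 = 0.2558 M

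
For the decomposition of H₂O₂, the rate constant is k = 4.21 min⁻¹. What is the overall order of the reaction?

first order (1)

Step 1: The units of k for an nth-order reaction are (concentration)^(1-n)·(time)⁻¹.
Step 2: Here k has units min⁻¹, so the concentration exponent is 0.
Step 3: 1 - n = 0 ⇒ n = 1. The reaction is first order.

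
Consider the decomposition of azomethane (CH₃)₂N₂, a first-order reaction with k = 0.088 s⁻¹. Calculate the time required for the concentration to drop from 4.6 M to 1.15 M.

15.75 s

Step 1: For first-order: t = ln([azomethane]₀/[azomethane])/k
Step 2: t = ln(4.6/1.15)/0.088
Step 3: t = ln(4)/0.088
Step 4: t = 1.386/0.088 = 15.75 s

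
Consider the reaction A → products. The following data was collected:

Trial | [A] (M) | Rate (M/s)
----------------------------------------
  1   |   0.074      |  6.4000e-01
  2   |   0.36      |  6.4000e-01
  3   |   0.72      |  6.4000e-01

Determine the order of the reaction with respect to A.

zeroth order (0)

Step 1: Compare trials - when concentration changes, rate stays constant.
Step 2: rate₂/rate₁ = 6.4000e-01/6.4000e-01 = 1
Step 3: [A]₂/[A]₁ = 0.36/0.074 = 4.865
Step 4: Since rate ratio ≈ (conc ratio)^0, the reaction is zeroth order.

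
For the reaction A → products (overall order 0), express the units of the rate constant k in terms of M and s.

M·s⁻¹

Step 1: For overall order n, rate = k × (concentration)^n.
Step 2: Rate has units M·s⁻¹; concentration term has units M^0.
Step 3: k = rate / (concentration)^n, so units of k = M^(1-0)·s⁻¹ = M·s⁻¹.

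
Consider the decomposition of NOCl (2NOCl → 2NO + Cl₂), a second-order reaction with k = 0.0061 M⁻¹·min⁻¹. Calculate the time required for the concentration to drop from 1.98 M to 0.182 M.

817.9 min

Step 1: For second-order: t = (1/[NOCl] - 1/[NOCl]₀)/k
Step 2: t = (1/0.182 - 1/1.98)/0.0061
Step 3: t = (5.495 - 0.5051)/0.0061
Step 4: t = 4.989/0.0061 = 817.9 min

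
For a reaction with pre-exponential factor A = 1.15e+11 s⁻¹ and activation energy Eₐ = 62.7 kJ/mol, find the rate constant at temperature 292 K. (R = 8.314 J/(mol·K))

6.98e-01 s⁻¹

Step 1: Use the Arrhenius equation: k = A × exp(-Eₐ/RT)
Step 2: Convert Eₐ to J/mol: 62.7 kJ/mol = 62700 J/mol
Step 3: Calculate the exponent: -Eₐ/(RT) = -62700/(8.314 × 292) = -25.82704
Step 4: k = 1.15e+11 × exp(-25.82704)
Step 5: k = 1.15e+11 × 6.07378e-12 = 6.9848e-01 s⁻¹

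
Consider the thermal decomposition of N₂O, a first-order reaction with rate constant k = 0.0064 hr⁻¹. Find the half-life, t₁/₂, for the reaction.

108.3 hr

Step 1: For a first-order reaction, t₁/₂ = ln(2)/k
Step 2: t₁/₂ = ln(2)/0.0064
Step 3: t₁/₂ = 0.6931/0.0064 = 108.3 hr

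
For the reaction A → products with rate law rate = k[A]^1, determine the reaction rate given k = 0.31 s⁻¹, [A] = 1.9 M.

0.589 M/s

Step 1: Identify the rate law: rate = k[A]^1
Step 2: Substitute values: rate = 0.31 × (1.9)^1
Step 3: Calculate: rate = 0.31 × 1.9 = 0.589 M/s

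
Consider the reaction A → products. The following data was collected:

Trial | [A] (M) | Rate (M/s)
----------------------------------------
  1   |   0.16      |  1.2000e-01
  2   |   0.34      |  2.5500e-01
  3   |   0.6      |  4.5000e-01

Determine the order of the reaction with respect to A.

first order (1)

Step 1: Compare trials to find order n where rate₂/rate₁ = ([A]₂/[A]₁)^n
Step 2: rate₂/rate₁ = 2.5500e-01/1.2000e-01 = 2.125
Step 3: [A]₂/[A]₁ = 0.34/0.16 = 2.125
Step 4: n = ln(2.125)/ln(2.125) = 1.00 ≈ 1
Step 5: The reaction is first order in A.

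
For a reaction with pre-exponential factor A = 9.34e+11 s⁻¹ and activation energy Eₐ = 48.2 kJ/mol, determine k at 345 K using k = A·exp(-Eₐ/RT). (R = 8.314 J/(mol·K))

4.70e+04 s⁻¹

Step 1: Use the Arrhenius equation: k = A × exp(-Eₐ/RT)
Step 2: Convert Eₐ to J/mol: 48.2 kJ/mol = 48200 J/mol
Step 3: Calculate the exponent: -Eₐ/(RT) = -48200/(8.314 × 345) = -16.80420
Step 4: k = 9.34e+11 × exp(-16.80420)
Step 5: k = 9.34e+11 × 5.03534e-08 = 4.7030e+04 s⁻¹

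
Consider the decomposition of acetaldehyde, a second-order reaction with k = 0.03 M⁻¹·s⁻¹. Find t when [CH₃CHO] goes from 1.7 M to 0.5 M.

47.06 s

Step 1: For second-order: t = (1/[CH₃CHO] - 1/[CH₃CHO]₀)/k
Step 2: t = (1/0.5 - 1/1.7)/0.03
Step 3: t = (2 - 0.5882)/0.03
Step 4: t = 1.412/0.03 = 47.06 s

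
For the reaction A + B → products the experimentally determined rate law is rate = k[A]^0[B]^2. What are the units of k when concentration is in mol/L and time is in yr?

(mol/L)⁻¹·yr⁻¹

Step 1: Overall order = 0 + 2 = 2.
Step 2: rate has units mol/L·yr⁻¹; [A]^0[B]^2 has units (mol/L)^2.
Step 3: k = rate/([A]^0[B]^2), so units of k = (mol/L)^(1-2)·yr⁻¹ = (mol/L)⁻¹·yr⁻¹.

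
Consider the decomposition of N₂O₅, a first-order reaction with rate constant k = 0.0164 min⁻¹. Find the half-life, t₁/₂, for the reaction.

42.27 min

Step 1: For a first-order reaction, t₁/₂ = ln(2)/k
Step 2: t₁/₂ = ln(2)/0.0164
Step 3: t₁/₂ = 0.6931/0.0164 = 42.27 min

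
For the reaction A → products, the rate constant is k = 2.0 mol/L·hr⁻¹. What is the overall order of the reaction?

zeroth order (0)

Step 1: The units of k for an nth-order reaction are (concentration)^(1-n)·(time)⁻¹.
Step 2: Here k has units mol/L·hr⁻¹, so the concentration exponent is 1.
Step 3: 1 - n = 1 ⇒ n = 0. The reaction is zeroth order.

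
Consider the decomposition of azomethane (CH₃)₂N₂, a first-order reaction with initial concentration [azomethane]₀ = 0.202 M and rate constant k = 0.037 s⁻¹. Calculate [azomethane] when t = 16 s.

0.1118 M

Step 1: For a first-order reaction: [azomethane] = [azomethane]₀ × e^(-kt)
Step 2: [azomethane] = 0.202 × e^(-0.037 × 16)
Step 3: [azomethane] = 0.202 × e^(-0.592)
Step 4: [azomethane] = 0.202 × 0.55322 = 0.1118 M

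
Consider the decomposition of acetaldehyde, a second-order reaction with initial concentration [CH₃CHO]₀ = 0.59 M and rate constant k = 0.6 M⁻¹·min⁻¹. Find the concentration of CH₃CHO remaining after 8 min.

0.154 M

Step 1: For a second-order reaction: 1/[CH₃CHO] = 1/[CH₃CHO]₀ + kt
Step 2: 1/[CH₃CHO] = 1/0.59 + 0.6 × 8
Step 3: 1/[CH₃CHO] = 1.695 + 4.8 = 6.495
Step 4: [CH₃CHO] = 1/6.495 = 0.154 M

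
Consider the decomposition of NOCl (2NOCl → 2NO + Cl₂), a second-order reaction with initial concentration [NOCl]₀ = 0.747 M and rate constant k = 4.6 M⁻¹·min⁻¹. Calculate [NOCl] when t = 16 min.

0.01334 M

Step 1: For a second-order reaction: 1/[NOCl] = 1/[NOCl]₀ + kt
Step 2: 1/[NOCl] = 1/0.747 + 4.6 × 16
Step 3: 1/[NOCl] = 1.339 + 73.6 = 74.94
Step 4: [NOCl] = 1/74.94 = 0.01334 M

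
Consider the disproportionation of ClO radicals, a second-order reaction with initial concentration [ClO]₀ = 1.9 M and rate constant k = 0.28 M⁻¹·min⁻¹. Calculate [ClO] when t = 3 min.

0.7319 M

Step 1: For a second-order reaction: 1/[ClO] = 1/[ClO]₀ + kt
Step 2: 1/[ClO] = 1/1.9 + 0.28 × 3
Step 3: 1/[ClO] = 0.5263 + 0.84 = 1.366
Step 4: [ClO] = 1/1.366 = 0.7319 M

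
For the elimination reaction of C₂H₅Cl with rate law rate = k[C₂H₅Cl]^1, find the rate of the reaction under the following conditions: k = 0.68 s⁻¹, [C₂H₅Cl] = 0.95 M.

0.646 M/s

Step 1: Identify the rate law: rate = k[C₂H₅Cl]^1
Step 2: Substitute values: rate = 0.68 × (0.95)^1
Step 3: Calculate: rate = 0.68 × 0.95 = 0.646 M/s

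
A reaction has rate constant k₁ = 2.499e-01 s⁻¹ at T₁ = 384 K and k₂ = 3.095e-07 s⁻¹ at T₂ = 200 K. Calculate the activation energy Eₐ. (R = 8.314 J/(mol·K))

47.2 kJ/mol

Step 1: Use the two-temperature Arrhenius form: ln(k₂/k₁) = -Eₐ/R × (1/T₂ - 1/T₁)
Step 2: ln(k₂/k₁) = ln(3.095e-07/2.499e-01) = ln(1.2385e-06) = -13.6016
Step 3: 1/T₂ - 1/T₁ = 1/200 - 1/384 = 2.395833e-03 K⁻¹
Step 4: Eₐ = -R × ln(k₂/k₁) / (1/T₂ - 1/T₁) = -8.314 × -13.6016 / 2.395833e-03
Step 5: Eₐ = 4.7200e+04 J/mol = 47.2 kJ/mol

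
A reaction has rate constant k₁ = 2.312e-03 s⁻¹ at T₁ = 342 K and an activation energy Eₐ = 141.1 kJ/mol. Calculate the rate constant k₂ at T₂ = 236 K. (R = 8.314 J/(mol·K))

4.832e-13 s⁻¹

Step 1: Use the two-temperature Arrhenius form: ln(k₂/k₁) = -Eₐ/R × (1/T₂ - 1/T₁)
Step 2: Convert Eₐ to J/mol: 141.1 kJ/mol = 141100 J/mol
Step 3: 1/T₂ - 1/T₁ = 1/236 - 1/342 = 1.313312e-03 K⁻¹
Step 4: ln(k₂/k₁) = -141100/8.314 × 1.313312e-03 = -22.28871
Step 5: k₂ = k₁ × exp(-22.28871) = 2.312e-03 × 2.08995e-10 = 4.832e-13 s⁻¹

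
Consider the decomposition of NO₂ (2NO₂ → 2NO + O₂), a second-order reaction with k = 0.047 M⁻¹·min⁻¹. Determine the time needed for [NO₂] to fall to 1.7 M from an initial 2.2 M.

2.844 min

Step 1: For second-order: t = (1/[NO₂] - 1/[NO₂]₀)/k
Step 2: t = (1/1.7 - 1/2.2)/0.047
Step 3: t = (0.5882 - 0.4545)/0.047
Step 4: t = 0.1337/0.047 = 2.844 min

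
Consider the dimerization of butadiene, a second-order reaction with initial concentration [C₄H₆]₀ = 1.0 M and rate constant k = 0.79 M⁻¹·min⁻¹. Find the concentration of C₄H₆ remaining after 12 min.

0.09542 M

Step 1: For a second-order reaction: 1/[C₄H₆] = 1/[C₄H₆]₀ + kt
Step 2: 1/[C₄H₆] = 1/1.0 + 0.79 × 12
Step 3: 1/[C₄H₆] = 1 + 9.48 = 10.48
Step 4: [C₄H₆] = 1/10.48 = 0.09542 M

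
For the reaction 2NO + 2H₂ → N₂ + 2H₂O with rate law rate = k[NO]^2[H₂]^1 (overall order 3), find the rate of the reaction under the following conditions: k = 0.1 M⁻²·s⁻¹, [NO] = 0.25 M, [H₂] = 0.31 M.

0.001937 M/s

Step 1: The rate law is rate = k[NO]^2[H₂]^1, overall order = 2+1 = 3
Step 2: Substitute values: rate = 0.1 × (0.25)^2 × (0.31)^1
Step 3: rate = 0.1 × 0.0625 × 0.31 = 0.0019375 M/s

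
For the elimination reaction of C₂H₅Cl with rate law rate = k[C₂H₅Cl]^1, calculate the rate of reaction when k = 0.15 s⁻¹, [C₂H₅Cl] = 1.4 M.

0.21 M/s

Step 1: Identify the rate law: rate = k[C₂H₅Cl]^1
Step 2: Substitute values: rate = 0.15 × (1.4)^1
Step 3: Calculate: rate = 0.15 × 1.4 = 0.21 M/s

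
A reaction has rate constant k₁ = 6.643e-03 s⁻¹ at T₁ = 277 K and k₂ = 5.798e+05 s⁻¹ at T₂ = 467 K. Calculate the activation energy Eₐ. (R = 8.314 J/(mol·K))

103.5 kJ/mol

Step 1: Use the two-temperature Arrhenius form: ln(k₂/k₁) = -Eₐ/R × (1/T₂ - 1/T₁)
Step 2: ln(k₂/k₁) = ln(5.798e+05/6.643e-03) = ln(8.72798e+07) = 18.2846
Step 3: 1/T₂ - 1/T₁ = 1/467 - 1/277 = -1.468781e-03 K⁻¹
Step 4: Eₐ = -R × ln(k₂/k₁) / (1/T₂ - 1/T₁) = -8.314 × 18.2846 / -1.468781e-03
Step 5: Eₐ = 1.0350e+05 J/mol = 103.5 kJ/mol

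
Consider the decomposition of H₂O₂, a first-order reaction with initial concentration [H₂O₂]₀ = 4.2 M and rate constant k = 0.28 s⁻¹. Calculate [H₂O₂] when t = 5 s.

1.036 M

Step 1: For a first-order reaction: [H₂O₂] = [H₂O₂]₀ × e^(-kt)
Step 2: [H₂O₂] = 4.2 × e^(-0.28 × 5)
Step 3: [H₂O₂] = 4.2 × e^(-1.4)
Step 4: [H₂O₂] = 4.2 × 0.246597 = 1.036 M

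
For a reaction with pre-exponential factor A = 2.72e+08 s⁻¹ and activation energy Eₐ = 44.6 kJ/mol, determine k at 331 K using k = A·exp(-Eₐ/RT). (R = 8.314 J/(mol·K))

2.49e+01 s⁻¹

Step 1: Use the Arrhenius equation: k = A × exp(-Eₐ/RT)
Step 2: Convert Eₐ to J/mol: 44.6 kJ/mol = 44600 J/mol
Step 3: Calculate the exponent: -Eₐ/(RT) = -44600/(8.314 × 331) = -16.20678
Step 4: k = 2.72e+08 × exp(-16.20678)
Step 5: k = 2.72e+08 × 9.15134e-08 = 2.4892e+01 s⁻¹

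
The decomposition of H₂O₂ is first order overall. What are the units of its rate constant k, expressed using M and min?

min⁻¹

Step 1: For overall order n, rate = k × (concentration)^n.
Step 2: Rate has units M·min⁻¹; concentration term has units M^1.
Step 3: k = rate / (concentration)^n, so units of k = M^(1-1)·min⁻¹ = min⁻¹.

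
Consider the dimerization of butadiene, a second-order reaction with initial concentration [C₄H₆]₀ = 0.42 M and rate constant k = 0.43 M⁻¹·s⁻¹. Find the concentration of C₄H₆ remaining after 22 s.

0.08445 M

Step 1: For a second-order reaction: 1/[C₄H₆] = 1/[C₄H₆]₀ + kt
Step 2: 1/[C₄H₆] = 1/0.42 + 0.43 × 22
Step 3: 1/[C₄H₆] = 2.381 + 9.46 = 11.84
Step 4: [C₄H₆] = 1/11.84 = 0.08445 M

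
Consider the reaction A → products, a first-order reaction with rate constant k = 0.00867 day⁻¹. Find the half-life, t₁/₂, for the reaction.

79.95 day

Step 1: For a first-order reaction, t₁/₂ = ln(2)/k
Step 2: t₁/₂ = ln(2)/0.00867
Step 3: t₁/₂ = 0.6931/0.00867 = 79.95 day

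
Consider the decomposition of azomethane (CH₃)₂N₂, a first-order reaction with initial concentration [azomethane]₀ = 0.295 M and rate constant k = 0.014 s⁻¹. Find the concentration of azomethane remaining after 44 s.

0.1593 M

Step 1: For a first-order reaction: [azomethane] = [azomethane]₀ × e^(-kt)
Step 2: [azomethane] = 0.295 × e^(-0.014 × 44)
Step 3: [azomethane] = 0.295 × e^(-0.616)
Step 4: [azomethane] = 0.295 × 0.540101 = 0.1593 M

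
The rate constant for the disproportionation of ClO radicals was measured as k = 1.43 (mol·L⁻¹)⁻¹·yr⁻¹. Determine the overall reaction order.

second order (2)

Step 1: The units of k for an nth-order reaction are (concentration)^(1-n)·(time)⁻¹.
Step 2: Here k has units (mol·L⁻¹)⁻¹·yr⁻¹, so the concentration exponent is -1.
Step 3: 1 - n = -1 ⇒ n = 2. The reaction is second order.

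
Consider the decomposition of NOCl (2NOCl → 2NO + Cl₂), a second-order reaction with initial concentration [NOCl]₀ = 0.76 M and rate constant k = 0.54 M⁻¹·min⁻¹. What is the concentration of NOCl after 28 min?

0.06084 M

Step 1: For a second-order reaction: 1/[NOCl] = 1/[NOCl]₀ + kt
Step 2: 1/[NOCl] = 1/0.76 + 0.54 × 28
Step 3: 1/[NOCl] = 1.316 + 15.12 = 16.44
Step 4: [NOCl] = 1/16.44 = 0.06084 M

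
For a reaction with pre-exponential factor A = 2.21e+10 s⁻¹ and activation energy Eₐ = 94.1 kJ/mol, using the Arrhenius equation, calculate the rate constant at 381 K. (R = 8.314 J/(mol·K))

2.77e-03 s⁻¹

Step 1: Use the Arrhenius equation: k = A × exp(-Eₐ/RT)
Step 2: Convert Eₐ to J/mol: 94.1 kJ/mol = 94100 J/mol
Step 3: Calculate the exponent: -Eₐ/(RT) = -94100/(8.314 × 381) = -29.70671
Step 4: k = 2.21e+10 × exp(-29.70671)
Step 5: k = 2.21e+10 × 1.25470e-13 = 2.7729e-03 s⁻¹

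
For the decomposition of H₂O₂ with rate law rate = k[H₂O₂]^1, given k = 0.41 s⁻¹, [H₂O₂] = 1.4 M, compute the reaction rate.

0.574 M/s

Step 1: Identify the rate law: rate = k[H₂O₂]^1
Step 2: Substitute values: rate = 0.41 × (1.4)^1
Step 3: Calculate: rate = 0.41 × 1.4 = 0.574 M/s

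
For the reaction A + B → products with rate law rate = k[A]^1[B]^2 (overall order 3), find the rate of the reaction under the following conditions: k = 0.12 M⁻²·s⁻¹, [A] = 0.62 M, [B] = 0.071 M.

0.0003751 M/s

Step 1: The rate law is rate = k[A]^1[B]^2, overall order = 1+2 = 3
Step 2: Substitute values: rate = 0.12 × (0.62)^1 × (0.071)^2
Step 3: rate = 0.12 × 0.62 × 0.005041 = 0.00037505 M/s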